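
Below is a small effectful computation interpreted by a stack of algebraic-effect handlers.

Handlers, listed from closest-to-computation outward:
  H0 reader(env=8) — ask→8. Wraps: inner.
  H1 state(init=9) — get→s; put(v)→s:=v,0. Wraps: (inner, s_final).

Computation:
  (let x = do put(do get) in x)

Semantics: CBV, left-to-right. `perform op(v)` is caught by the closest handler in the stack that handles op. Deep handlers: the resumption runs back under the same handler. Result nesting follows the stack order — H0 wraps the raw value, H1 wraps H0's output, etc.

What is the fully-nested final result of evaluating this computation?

Working:
get @ H1 ⇒ 9
put(9) @ H1 ⇒ s:=9
H0 returns 0
H1 returns (0, 9)
= (0, 9)

Answer: (0, 9)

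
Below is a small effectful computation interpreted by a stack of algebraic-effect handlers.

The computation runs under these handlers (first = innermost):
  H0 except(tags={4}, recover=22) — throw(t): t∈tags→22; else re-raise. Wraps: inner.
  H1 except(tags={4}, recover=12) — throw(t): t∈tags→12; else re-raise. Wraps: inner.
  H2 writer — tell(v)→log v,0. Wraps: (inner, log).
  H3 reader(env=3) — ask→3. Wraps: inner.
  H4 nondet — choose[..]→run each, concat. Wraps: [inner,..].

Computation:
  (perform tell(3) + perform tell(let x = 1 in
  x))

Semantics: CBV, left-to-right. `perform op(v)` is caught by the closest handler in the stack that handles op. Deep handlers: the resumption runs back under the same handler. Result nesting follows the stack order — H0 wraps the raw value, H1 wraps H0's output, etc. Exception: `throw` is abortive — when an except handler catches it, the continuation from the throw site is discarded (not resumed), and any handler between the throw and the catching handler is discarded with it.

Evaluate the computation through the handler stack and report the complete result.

Answer: [(0, (3, 1))]

Working:
tell(3) @ H2 ⇒ log+=3
tell(1) @ H2 ⇒ log+=1
H0 returns 0
H1 returns 0
H2 returns (0, (3, 1))
H3 returns (0, (3, 1))
H4 returns [(0, (3, 1))]
= [(0, (3, 1))]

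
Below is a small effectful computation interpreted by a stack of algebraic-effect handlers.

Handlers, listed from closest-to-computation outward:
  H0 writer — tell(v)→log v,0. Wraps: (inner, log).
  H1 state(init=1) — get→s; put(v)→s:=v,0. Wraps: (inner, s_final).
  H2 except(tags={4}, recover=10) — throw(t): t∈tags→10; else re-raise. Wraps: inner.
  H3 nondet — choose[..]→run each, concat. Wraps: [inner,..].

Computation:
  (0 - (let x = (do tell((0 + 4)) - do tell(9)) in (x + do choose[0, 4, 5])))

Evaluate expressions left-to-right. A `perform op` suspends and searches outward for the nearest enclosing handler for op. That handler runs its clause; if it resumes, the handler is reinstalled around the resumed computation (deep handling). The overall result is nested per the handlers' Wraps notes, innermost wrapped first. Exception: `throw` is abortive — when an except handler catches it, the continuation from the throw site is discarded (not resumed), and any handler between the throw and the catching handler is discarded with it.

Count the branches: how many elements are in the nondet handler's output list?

Answer: 3

Evaluation trace:
tell(4) @ H0 ⇒ log+=4
tell(9) @ H0 ⇒ log+=9
choose[0, 4, 5] @ H3
  branch[0] choose=0:
    H0 returns (0, (4, 9))
    H1 returns ((0, (4, 9)), 1)
    H2 returns ((0, (4, 9)), 1)
    H3 returns [((0, (4, 9)), 1)]
  branch[1] choose=4:
    H0 returns (-4, (4, 9))
    H1 returns ((-4, (4, 9)), 1)
    H2 returns ((-4, (4, 9)), 1)
    H3 returns [((-4, (4, 9)), 1)]
  branch[2] choose=5:
    H0 returns (-5, (4, 9))
    H1 returns ((-5, (4, 9)), 1)
    H2 returns ((-5, (4, 9)), 1)
    H3 returns [((-5, (4, 9)), 1)]
= [((0, (4, 9)), 1), ((-4, (4, 9)), 1), ((-5, (4, 9)), 1)]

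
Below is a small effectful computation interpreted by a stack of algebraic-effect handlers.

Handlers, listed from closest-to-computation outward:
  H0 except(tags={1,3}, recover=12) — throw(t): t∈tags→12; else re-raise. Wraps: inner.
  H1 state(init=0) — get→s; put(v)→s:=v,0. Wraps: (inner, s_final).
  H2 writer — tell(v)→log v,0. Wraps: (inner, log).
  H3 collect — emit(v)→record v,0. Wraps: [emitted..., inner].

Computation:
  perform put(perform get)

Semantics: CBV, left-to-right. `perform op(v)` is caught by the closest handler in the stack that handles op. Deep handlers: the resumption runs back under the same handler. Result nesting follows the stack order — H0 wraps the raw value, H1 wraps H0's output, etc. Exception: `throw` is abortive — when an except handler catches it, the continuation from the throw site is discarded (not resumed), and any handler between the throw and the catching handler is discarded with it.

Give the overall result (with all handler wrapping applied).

Working:
get @ H1 ⇒ 0
put(0) @ H1 ⇒ s:=0
H0 returns 0
H1 returns (0, 0)
H2 returns ((0, 0), ())
H3 returns [((0, 0), ())]
= [((0, 0), ())]

Answer: [((0, 0), ())]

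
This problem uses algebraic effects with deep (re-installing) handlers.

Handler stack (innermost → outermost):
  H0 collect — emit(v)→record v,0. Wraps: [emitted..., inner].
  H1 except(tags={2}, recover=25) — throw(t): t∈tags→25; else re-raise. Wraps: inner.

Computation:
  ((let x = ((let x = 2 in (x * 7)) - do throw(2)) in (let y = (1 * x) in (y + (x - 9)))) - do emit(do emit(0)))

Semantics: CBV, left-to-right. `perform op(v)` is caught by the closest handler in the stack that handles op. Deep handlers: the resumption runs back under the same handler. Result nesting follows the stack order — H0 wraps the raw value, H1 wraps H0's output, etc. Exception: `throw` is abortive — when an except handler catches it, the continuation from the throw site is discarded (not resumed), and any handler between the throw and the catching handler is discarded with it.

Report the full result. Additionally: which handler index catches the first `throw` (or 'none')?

Answer: 25 ; first throw caught by: H1

Working:
throw(2) @ H1 caught ⇒ 25
= 25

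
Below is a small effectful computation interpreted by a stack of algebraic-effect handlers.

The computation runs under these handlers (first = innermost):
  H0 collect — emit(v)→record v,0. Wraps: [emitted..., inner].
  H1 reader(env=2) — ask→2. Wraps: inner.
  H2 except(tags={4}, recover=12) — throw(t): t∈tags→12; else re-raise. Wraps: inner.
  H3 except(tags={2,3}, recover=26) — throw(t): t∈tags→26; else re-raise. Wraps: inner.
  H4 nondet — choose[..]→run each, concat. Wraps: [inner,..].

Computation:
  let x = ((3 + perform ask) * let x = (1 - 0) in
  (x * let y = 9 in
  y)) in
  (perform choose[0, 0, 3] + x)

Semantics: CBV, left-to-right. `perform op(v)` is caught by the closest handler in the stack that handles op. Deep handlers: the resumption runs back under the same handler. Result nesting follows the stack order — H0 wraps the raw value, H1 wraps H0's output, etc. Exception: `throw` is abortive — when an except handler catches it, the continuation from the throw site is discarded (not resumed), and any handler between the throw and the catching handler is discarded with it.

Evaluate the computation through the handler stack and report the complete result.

Step-by-step:
ask @ H1 ⇒ 2
choose[0, 0, 3] @ H4
  branch[0] choose=0:
    H0 returns [45]
    H1 returns [45]
    H2 returns [45]
    H3 returns [45]
    H4 returns [[45]]
  branch[1] choose=0:
    H0 returns [45]
    H1 returns [45]
    H2 returns [45]
    H3 returns [45]
    H4 returns [[45]]
  branch[2] choose=3:
    H0 returns [48]
    H1 returns [48]
    H2 returns [48]
    H3 returns [48]
    H4 returns [[48]]
= [[45], [45], [48]]

Answer: [[45], [45], [48]]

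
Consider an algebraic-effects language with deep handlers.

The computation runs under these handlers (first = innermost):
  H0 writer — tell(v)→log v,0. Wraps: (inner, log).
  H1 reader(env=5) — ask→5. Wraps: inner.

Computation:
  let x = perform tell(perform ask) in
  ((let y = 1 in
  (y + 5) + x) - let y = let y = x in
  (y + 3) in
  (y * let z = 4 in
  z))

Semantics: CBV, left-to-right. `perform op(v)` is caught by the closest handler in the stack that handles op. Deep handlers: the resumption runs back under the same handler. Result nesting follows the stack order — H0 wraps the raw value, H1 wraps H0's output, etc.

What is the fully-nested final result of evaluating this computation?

Answer: (-6, (5))

Step-by-step:
ask @ H1 ⇒ 5
tell(5) @ H0 ⇒ log+=5
H0 returns (-6, (5))
H1 returns (-6, (5))
= (-6, (5))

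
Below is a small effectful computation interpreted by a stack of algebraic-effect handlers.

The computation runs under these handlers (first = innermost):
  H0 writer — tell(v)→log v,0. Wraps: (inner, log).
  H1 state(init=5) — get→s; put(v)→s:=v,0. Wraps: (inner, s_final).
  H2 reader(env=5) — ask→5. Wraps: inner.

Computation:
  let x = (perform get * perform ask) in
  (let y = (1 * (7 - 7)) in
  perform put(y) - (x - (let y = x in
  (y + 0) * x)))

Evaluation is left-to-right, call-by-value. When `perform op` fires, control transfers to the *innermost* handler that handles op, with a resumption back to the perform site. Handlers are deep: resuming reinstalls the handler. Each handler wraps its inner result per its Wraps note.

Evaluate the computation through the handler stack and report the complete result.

Working:
get @ H1 ⇒ 5
ask @ H2 ⇒ 5
put(0) @ H1 ⇒ s:=0
H0 returns (600, ())
H1 returns ((600, ()), 0)
H2 returns ((600, ()), 0)
= ((600, ()), 0)

Answer: ((600, ()), 0)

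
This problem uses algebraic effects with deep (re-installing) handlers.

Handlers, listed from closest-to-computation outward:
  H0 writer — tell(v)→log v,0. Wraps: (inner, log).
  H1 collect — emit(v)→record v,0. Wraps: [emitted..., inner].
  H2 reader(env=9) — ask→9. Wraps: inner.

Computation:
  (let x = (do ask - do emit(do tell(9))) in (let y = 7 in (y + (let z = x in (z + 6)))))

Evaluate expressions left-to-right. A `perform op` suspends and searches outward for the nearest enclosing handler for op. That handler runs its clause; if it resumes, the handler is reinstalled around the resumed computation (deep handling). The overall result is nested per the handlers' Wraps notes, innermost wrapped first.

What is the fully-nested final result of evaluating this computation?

Evaluation trace:
ask @ H2 ⇒ 9
tell(9) @ H0 ⇒ log+=9
emit(0) @ H1 ⇒ out+=0
H0 returns (22, (9))
H1 returns [0, (22, (9))]
H2 returns [0, (22, (9))]
= [0, (22, (9))]

Answer: [0, (22, (9))]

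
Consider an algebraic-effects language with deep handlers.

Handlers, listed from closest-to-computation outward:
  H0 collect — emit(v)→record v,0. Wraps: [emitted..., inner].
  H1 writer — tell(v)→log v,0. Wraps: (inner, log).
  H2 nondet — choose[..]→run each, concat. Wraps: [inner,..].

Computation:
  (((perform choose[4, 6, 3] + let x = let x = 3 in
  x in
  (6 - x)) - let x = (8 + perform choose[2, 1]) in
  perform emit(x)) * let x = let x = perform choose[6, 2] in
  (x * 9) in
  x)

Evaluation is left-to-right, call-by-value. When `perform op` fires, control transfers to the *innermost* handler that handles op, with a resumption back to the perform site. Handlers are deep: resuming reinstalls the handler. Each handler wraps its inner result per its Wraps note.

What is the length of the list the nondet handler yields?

Answer: 12

Working:
choose[4, 6, 3] @ H2
  branch[0] choose=4:
    choose[2, 1] @ H2
      branch[0] choose=2:
        emit(10) @ H0 ⇒ out+=10
        choose[6, 2] @ H2
          branch[0] choose=6:
            H0 returns [10, 378]
            H1 returns ([10, 378], ())
            H2 returns [([10, 378], ())]
          branch[1] choose=2:
            H0 returns [10, 126]
            H1 returns ([10, 126], ())
            H2 returns [([10, 126], ())]
      branch[1] choose=1:
        emit(9) @ H0 ⇒ out+=9
        choose[6, 2] @ H2
          branch[0] choose=6:
            H0 returns [9, 378]
            H1 returns ([9, 378], ())
            H2 returns [([9, 378], ())]
          branch[1] choose=2:
            H0 returns [9, 126]
            H1 returns ([9, 126], ())
            H2 returns [([9, 126], ())]
  branch[1] choose=6:
    choose[2, 1] @ H2
      branch[0] choose=2:
        emit(10) @ H0 ⇒ out+=10
        choose[6, 2] @ H2
          branch[0] choose=6:
            H0 returns [10, 486]
            H1 returns ([10, 486], ())
            H2 returns [([10, 486], ())]
          branch[1] choose=2:
            H0 returns [10, 162]
            H1 returns ([10, 162], ())
            H2 returns [([10, 162], ())]
      branch[1] choose=1:
        emit(9) @ H0 ⇒ out+=9
        choose[6, 2] @ H2
          branch[0] choose=6:
            H0 returns [9, 486]
            H1 returns ([9, 486], ())
            H2 returns [([9, 486], ())]
          branch[1] choose=2:
            H0 returns [9, 162]
            H1 returns ([9, 162], ())
            H2 returns [([9, 162], ())]
  branch[2] choose=3:
    choose[2, 1] @ H2
      branch[0] choose=2:
        emit(10) @ H0 ⇒ out+=10
        choose[6, 2] @ H2
          branch[0] choose=6:
            H0 returns [10, 324]
            H1 returns ([10, 324], ())
            H2 returns [([10, 324], ())]
          branch[1] choose=2:
            H0 returns [10, 108]
            H1 returns ([10, 108], ())
            H2 returns [([10, 108], ())]
      branch[1] choose=1:
        emit(9) @ H0 ⇒ out+=9
        choose[6, 2] @ H2
          branch[0] choose=6:
            H0 returns [9, 324]
            H1 returns ([9, 324], ())
            H2 returns [([9, 324], ())]
          branch[1] choose=2:
            H0 returns [9, 108]
            H1 returns ([9, 108], ())
            H2 returns [([9, 108], ())]
= [([10, 378], ()), ([10, 126], ()), ([9, 378], ()), ([9, 126], ()), ([10, 486], ()), ([10, 162], ()), ([9, 486], ()), ([9, 162], ()), ([10, 324], ()), ([10, 108], ()), ([9, 324], ()), ([9, 108], ())]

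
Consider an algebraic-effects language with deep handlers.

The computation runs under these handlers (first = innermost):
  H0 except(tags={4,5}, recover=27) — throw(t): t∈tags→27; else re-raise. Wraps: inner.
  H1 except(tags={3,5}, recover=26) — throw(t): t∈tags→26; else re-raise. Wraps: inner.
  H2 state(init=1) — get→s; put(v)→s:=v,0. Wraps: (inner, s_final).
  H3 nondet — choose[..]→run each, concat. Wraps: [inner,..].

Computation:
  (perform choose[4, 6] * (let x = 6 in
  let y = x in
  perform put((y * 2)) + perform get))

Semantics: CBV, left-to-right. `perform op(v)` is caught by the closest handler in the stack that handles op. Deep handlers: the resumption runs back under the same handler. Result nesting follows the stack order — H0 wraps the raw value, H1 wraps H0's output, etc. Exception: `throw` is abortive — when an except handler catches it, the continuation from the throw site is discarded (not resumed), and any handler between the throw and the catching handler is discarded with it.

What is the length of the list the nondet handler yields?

Answer: 2

Step-by-step:
choose[4, 6] @ H3
  branch[0] choose=4:
    put(12) @ H2 ⇒ s:=12
    get @ H2 ⇒ 12
    H0 returns 48
    H1 returns 48
    H2 returns (48, 12)
    H3 returns [(48, 12)]
  branch[1] choose=6:
    put(12) @ H2 ⇒ s:=12
    get @ H2 ⇒ 12
    H0 returns 72
    H1 returns 72
    H2 returns (72, 12)
    H3 returns [(72, 12)]
= [(48, 12), (72, 12)]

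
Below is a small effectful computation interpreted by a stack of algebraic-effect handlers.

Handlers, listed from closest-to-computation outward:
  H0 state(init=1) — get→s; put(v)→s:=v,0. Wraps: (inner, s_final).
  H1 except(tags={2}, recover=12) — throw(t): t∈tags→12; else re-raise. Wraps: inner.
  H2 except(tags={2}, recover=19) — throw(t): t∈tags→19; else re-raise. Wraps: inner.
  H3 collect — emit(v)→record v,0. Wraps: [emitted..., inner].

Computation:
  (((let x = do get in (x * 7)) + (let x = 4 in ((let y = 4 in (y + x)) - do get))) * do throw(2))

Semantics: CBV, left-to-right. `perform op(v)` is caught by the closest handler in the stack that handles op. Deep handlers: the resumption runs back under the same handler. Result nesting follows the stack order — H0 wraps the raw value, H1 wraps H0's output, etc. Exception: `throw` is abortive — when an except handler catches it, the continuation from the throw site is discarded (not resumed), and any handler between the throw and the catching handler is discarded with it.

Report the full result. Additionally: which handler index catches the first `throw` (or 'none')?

Step-by-step:
get @ H0 ⇒ 1
get @ H0 ⇒ 1
throw(2) @ H1 caught ⇒ 12
H2 returns 12
H3 returns [12]
= [12]

Answer: [12] ; first throw caught by: H1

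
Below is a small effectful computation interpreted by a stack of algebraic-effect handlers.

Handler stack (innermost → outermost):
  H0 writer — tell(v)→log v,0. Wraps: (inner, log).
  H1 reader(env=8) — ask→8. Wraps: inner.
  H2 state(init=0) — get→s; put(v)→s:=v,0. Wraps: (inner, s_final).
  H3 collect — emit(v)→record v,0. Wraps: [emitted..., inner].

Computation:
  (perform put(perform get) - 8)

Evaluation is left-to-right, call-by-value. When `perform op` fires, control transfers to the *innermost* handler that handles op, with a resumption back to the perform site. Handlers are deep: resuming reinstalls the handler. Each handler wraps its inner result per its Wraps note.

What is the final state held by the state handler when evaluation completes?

Evaluation trace:
get @ H2 ⇒ 0
put(0) @ H2 ⇒ s:=0
H0 returns (-8, ())
H1 returns (-8, ())
H2 returns ((-8, ()), 0)
H3 returns [((-8, ()), 0)]
= [((-8, ()), 0)]

Answer: 0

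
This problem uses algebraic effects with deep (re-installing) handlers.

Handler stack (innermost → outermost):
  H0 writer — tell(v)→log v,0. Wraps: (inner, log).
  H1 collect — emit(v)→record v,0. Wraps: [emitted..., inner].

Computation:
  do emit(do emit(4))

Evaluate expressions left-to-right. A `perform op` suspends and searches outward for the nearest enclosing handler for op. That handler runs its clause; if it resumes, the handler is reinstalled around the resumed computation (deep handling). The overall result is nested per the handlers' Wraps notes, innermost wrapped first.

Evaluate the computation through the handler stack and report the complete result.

Working:
emit(4) @ H1 ⇒ out+=4
emit(0) @ H1 ⇒ out+=0
H0 returns (0, ())
H1 returns [4, 0, (0, ())]
= [4, 0, (0, ())]

Answer: [4, 0, (0, ())]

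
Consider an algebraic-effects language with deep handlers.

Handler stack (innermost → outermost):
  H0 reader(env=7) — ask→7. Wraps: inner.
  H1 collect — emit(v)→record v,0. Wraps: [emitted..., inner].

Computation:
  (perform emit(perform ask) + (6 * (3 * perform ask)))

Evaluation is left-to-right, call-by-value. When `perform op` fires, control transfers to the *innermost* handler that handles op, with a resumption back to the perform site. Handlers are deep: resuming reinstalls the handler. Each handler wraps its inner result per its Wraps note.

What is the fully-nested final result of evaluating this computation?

Answer: [7, 126]

Evaluation trace:
ask @ H0 ⇒ 7
emit(7) @ H1 ⇒ out+=7
ask @ H0 ⇒ 7
H0 returns 126
H1 returns [7, 126]
= [7, 126]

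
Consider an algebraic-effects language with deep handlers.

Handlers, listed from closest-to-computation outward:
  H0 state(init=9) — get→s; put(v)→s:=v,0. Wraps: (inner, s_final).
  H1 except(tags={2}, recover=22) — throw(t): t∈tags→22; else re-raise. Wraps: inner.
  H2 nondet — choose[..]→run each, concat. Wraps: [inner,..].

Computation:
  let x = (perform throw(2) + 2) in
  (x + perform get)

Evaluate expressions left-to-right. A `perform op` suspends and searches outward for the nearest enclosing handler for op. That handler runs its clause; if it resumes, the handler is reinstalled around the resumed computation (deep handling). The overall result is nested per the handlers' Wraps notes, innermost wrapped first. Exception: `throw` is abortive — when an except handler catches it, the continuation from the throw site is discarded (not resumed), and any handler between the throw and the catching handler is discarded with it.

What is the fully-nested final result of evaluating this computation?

Step-by-step:
throw(2) @ H1 caught ⇒ 22
H2 returns [22]
= [22]

Answer: [22]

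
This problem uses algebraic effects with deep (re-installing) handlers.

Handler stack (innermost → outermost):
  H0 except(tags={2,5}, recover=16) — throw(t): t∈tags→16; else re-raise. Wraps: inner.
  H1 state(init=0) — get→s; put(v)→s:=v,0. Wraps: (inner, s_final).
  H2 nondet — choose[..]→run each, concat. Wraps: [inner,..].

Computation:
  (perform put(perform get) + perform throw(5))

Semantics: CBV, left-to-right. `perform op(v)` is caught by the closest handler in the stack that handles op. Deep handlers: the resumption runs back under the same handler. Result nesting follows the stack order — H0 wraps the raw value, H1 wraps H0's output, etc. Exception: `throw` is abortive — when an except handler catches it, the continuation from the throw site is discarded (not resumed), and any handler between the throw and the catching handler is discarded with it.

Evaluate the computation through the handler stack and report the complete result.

Answer: [(16, 0)]

Working:
get @ H1 ⇒ 0
put(0) @ H1 ⇒ s:=0
throw(5) @ H0 caught ⇒ 16
H1 returns (16, 0)
H2 returns [(16, 0)]
= [(16, 0)]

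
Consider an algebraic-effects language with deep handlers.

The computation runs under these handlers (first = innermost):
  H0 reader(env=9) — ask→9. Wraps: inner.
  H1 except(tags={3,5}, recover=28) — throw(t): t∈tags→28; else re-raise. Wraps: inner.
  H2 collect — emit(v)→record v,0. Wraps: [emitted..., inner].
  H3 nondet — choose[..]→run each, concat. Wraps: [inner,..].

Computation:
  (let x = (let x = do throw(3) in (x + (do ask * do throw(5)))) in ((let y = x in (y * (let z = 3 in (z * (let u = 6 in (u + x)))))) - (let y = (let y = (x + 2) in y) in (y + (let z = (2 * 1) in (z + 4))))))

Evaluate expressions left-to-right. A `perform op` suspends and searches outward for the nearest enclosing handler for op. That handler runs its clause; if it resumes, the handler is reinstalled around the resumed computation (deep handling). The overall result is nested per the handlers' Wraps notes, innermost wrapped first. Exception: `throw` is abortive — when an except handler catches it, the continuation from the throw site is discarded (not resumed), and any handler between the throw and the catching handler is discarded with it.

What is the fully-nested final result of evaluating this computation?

Evaluation trace:
throw(3) @ H1 caught ⇒ 28
H2 returns [28]
H3 returns [[28]]
= [[28]]

Answer: [[28]]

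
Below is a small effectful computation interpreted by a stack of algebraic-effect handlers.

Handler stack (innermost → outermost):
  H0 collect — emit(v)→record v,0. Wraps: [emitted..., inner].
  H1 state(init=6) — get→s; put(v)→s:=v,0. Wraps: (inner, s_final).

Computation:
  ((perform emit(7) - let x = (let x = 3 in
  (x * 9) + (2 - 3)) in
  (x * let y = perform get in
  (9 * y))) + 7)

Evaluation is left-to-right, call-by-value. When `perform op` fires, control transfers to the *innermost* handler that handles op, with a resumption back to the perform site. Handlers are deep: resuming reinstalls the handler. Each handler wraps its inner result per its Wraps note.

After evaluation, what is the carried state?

Answer: 6

Working:
emit(7) @ H0 ⇒ out+=7
get @ H1 ⇒ 6
H0 returns [7, -1397]
H1 returns ([7, -1397], 6)
= ([7, -1397], 6)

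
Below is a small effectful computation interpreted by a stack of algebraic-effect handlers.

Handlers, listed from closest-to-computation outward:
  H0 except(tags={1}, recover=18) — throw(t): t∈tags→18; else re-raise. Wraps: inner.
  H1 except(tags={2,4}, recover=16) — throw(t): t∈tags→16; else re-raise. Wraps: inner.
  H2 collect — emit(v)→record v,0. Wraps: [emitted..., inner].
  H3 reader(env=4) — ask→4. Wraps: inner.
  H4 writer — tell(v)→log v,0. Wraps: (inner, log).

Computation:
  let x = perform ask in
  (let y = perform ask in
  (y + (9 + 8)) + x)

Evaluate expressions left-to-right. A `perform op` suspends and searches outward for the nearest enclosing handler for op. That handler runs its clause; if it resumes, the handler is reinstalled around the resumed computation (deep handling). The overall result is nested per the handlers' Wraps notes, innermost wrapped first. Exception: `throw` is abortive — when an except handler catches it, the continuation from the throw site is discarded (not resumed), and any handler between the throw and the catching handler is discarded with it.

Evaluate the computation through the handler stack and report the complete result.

Answer: ([25], ())

Working:
ask @ H3 ⇒ 4
ask @ H3 ⇒ 4
H0 returns 25
H1 returns 25
H2 returns [25]
H3 returns [25]
H4 returns ([25], ())
= ([25], ())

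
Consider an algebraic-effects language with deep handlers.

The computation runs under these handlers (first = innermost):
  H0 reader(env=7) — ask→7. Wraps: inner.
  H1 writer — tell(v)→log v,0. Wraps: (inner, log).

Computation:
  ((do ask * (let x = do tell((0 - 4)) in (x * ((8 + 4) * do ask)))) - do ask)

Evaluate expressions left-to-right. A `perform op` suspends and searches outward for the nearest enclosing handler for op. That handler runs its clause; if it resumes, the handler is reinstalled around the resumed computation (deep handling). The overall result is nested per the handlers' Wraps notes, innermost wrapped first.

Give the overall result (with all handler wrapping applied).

Answer: (-7, (-4))

Step-by-step:
ask @ H0 ⇒ 7
tell(-4) @ H1 ⇒ log+=-4
ask @ H0 ⇒ 7
ask @ H0 ⇒ 7
H0 returns -7
H1 returns (-7, (-4))
= (-7, (-4))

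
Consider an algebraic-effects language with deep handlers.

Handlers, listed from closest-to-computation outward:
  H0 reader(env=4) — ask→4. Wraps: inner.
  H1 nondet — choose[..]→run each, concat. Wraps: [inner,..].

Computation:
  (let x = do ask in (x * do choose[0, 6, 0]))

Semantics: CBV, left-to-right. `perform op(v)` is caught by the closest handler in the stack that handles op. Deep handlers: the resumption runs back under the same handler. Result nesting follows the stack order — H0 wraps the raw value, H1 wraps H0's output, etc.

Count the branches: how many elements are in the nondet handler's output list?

Evaluation trace:
ask @ H0 ⇒ 4
choose[0, 6, 0] @ H1
  branch[0] choose=0:
    H0 returns 0
    H1 returns [0]
  branch[1] choose=6:
    H0 returns 24
    H1 returns [24]
  branch[2] choose=0:
    H0 returns 0
    H1 returns [0]
= [0, 24, 0]

Answer: 3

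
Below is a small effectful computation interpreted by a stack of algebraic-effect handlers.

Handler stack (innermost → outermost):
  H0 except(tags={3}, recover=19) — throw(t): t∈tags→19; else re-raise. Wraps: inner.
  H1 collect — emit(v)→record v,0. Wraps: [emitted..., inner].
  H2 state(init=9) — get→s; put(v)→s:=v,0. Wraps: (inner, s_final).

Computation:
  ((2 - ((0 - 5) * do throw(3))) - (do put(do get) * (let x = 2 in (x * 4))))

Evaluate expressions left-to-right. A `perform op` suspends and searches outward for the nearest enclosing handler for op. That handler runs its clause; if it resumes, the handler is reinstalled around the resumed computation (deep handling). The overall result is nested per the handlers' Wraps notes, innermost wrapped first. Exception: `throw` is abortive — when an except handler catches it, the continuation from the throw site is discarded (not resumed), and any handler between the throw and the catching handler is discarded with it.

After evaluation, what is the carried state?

Answer: 9

Step-by-step:
throw(3) @ H0 caught ⇒ 19
H1 returns [19]
H2 returns ([19], 9)
= ([19], 9)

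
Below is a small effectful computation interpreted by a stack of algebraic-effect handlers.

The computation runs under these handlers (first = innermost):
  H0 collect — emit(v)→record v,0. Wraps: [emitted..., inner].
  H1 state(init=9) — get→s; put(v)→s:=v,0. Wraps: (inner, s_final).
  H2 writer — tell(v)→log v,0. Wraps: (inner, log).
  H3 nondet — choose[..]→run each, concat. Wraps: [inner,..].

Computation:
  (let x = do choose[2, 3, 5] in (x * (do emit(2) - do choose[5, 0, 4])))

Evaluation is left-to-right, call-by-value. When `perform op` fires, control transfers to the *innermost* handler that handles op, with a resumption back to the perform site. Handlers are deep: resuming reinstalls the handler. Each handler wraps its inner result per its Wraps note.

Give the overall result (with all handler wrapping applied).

Evaluation trace:
choose[2, 3, 5] @ H3
  branch[0] choose=2:
    emit(2) @ H0 ⇒ out+=2
    choose[5, 0, 4] @ H3
      branch[0] choose=5:
        H0 returns [2, -10]
        H1 returns ([2, -10], 9)
        H2 returns (([2, -10], 9), ())
        H3 returns [(([2, -10], 9), ())]
      branch[1] choose=0:
        H0 returns [2, 0]
        H1 returns ([2, 0], 9)
        H2 returns (([2, 0], 9), ())
        H3 returns [(([2, 0], 9), ())]
      branch[2] choose=4:
        H0 returns [2, -8]
        H1 returns ([2, -8], 9)
        H2 returns (([2, -8], 9), ())
        H3 returns [(([2, -8], 9), ())]
  branch[1] choose=3:
    emit(2) @ H0 ⇒ out+=2
    choose[5, 0, 4] @ H3
      branch[0] choose=5:
        H0 returns [2, -15]
        H1 returns ([2, -15], 9)
        H2 returns (([2, -15], 9), ())
        H3 returns [(([2, -15], 9), ())]
      branch[1] choose=0:
        H0 returns [2, 0]
        H1 returns ([2, 0], 9)
        H2 returns (([2, 0], 9), ())
        H3 returns [(([2, 0], 9), ())]
      branch[2] choose=4:
        H0 returns [2, -12]
        H1 returns ([2, -12], 9)
        H2 returns (([2, -12], 9), ())
        H3 returns [(([2, -12], 9), ())]
  branch[2] choose=5:
    emit(2) @ H0 ⇒ out+=2
    choose[5, 0, 4] @ H3
      branch[0] choose=5:
        H0 returns [2, -25]
        H1 returns ([2, -25], 9)
        H2 returns (([2, -25], 9), ())
        H3 returns [(([2, -25], 9), ())]
      branch[1] choose=0:
        H0 returns [2, 0]
        H1 returns ([2, 0], 9)
        H2 returns (([2, 0], 9), ())
        H3 returns [(([2, 0], 9), ())]
      branch[2] choose=4:
        H0 returns [2, -20]
        H1 returns ([2, -20], 9)
        H2 returns (([2, -20], 9), ())
        H3 returns [(([2, -20], 9), ())]
= [(([2, -10], 9), ()), (([2, 0], 9), ()), (([2, -8], 9), ()), (([2, -15], 9), ()), (([2, 0], 9), ()), (([2, -12], 9), ()), (([2, -25], 9), ()), (([2, 0], 9), ()), (([2, -20], 9), ())]

Answer: [(([2, -10], 9), ()), (([2, 0], 9), ()), (([2, -8], 9), ()), (([2, -15], 9), ()), (([2, 0], 9), ()), (([2, -12], 9), ()), (([2, -25], 9), ()), (([2, 0], 9), ()), (([2, -20], 9), ())]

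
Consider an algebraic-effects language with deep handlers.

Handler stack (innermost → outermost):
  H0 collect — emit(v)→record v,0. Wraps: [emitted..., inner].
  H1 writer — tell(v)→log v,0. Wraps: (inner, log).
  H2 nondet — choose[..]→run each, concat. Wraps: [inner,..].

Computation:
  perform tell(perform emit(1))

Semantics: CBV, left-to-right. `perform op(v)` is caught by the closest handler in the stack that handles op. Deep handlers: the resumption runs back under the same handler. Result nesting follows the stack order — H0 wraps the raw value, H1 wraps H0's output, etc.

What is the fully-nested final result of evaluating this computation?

Working:
emit(1) @ H0 ⇒ out+=1
tell(0) @ H1 ⇒ log+=0
H0 returns [1, 0]
H1 returns ([1, 0], (0))
H2 returns [([1, 0], (0))]
= [([1, 0], (0))]

Answer: [([1, 0], (0))]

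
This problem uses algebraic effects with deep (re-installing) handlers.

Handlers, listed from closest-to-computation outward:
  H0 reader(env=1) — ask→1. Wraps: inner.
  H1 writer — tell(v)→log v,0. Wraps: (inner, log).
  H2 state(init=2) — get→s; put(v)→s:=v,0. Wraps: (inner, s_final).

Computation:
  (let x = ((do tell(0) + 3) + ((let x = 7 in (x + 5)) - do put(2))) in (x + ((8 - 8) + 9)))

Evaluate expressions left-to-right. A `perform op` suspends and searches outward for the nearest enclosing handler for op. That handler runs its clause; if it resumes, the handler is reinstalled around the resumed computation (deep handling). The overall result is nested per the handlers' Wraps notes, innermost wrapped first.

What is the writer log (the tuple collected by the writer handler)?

Answer: (0)

Step-by-step:
tell(0) @ H1 ⇒ log+=0
put(2) @ H2 ⇒ s:=2
H0 returns 24
H1 returns (24, (0))
H2 returns ((24, (0)), 2)
= ((24, (0)), 2)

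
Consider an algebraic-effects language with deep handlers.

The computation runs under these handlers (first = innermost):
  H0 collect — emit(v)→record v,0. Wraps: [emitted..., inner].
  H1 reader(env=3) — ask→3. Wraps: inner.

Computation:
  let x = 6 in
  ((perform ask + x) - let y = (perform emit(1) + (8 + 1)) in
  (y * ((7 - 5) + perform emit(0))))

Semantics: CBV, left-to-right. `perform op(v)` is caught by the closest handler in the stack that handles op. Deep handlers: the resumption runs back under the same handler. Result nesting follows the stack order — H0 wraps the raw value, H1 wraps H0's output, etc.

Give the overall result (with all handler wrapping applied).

Evaluation trace:
ask @ H1 ⇒ 3
emit(1) @ H0 ⇒ out+=1
emit(0) @ H0 ⇒ out+=0
H0 returns [1, 0, -9]
H1 returns [1, 0, -9]
= [1, 0, -9]

Answer: [1, 0, -9]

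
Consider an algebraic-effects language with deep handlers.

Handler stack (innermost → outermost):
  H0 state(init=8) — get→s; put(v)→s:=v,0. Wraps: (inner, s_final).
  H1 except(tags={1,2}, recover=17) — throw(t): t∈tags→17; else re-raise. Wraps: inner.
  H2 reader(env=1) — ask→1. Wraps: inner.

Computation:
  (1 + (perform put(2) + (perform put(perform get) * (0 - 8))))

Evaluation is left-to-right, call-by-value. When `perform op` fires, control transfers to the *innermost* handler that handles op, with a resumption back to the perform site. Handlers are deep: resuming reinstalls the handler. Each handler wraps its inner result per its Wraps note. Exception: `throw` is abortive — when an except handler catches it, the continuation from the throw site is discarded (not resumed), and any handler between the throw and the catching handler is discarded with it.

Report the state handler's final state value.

Step-by-step:
put(2) @ H0 ⇒ s:=2
get @ H0 ⇒ 2
put(2) @ H0 ⇒ s:=2
H0 returns (1, 2)
H1 returns (1, 2)
H2 returns (1, 2)
= (1, 2)

Answer: 2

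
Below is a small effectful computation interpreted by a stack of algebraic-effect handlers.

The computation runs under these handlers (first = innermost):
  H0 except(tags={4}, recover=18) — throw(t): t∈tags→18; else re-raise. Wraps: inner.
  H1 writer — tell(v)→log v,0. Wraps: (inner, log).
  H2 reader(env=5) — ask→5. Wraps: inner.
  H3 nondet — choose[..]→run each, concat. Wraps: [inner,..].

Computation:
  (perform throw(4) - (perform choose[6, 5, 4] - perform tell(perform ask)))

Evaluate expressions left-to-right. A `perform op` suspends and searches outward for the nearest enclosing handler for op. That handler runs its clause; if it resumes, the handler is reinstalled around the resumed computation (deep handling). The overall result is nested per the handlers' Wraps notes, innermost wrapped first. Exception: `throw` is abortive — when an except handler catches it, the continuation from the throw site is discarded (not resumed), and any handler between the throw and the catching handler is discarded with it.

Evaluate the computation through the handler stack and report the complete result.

Evaluation trace:
throw(4) @ H0 caught ⇒ 18
H1 returns (18, ())
H2 returns (18, ())
H3 returns [(18, ())]
= [(18, ())]

Answer: [(18, ())]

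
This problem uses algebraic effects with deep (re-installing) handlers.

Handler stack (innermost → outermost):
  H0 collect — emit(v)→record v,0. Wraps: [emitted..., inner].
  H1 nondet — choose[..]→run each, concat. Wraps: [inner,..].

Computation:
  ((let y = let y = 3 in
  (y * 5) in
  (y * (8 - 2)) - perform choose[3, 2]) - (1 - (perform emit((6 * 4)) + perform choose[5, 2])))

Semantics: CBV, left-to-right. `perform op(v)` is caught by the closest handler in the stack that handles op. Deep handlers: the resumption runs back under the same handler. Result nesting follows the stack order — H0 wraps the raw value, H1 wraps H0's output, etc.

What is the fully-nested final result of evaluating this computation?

Answer: [[24, 91], [24, 88], [24, 92], [24, 89]]

Step-by-step:
choose[3, 2] @ H1
  branch[0] choose=3:
    emit(24) @ H0 ⇒ out+=24
    choose[5, 2] @ H1
      branch[0] choose=5:
        H0 returns [24, 91]
        H1 returns [[24, 91]]
      branch[1] choose=2:
        H0 returns [24, 88]
        H1 returns [[24, 88]]
  branch[1] choose=2:
    emit(24) @ H0 ⇒ out+=24
    choose[5, 2] @ H1
      branch[0] choose=5:
        H0 returns [24, 92]
        H1 returns [[24, 92]]
      branch[1] choose=2:
        H0 returns [24, 89]
        H1 returns [[24, 89]]
= [[24, 91], [24, 88], [24, 92], [24, 89]]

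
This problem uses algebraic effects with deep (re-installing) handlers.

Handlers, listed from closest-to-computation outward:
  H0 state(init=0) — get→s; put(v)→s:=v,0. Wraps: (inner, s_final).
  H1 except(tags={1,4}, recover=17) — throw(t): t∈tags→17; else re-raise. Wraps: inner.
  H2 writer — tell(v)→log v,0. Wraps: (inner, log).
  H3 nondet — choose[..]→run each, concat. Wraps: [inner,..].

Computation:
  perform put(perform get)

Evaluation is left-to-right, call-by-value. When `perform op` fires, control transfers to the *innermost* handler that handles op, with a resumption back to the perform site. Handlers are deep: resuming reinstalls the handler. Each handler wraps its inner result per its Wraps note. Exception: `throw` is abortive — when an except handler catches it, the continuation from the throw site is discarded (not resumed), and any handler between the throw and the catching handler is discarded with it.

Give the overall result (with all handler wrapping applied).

Step-by-step:
get @ H0 ⇒ 0
put(0) @ H0 ⇒ s:=0
H0 returns (0, 0)
H1 returns (0, 0)
H2 returns ((0, 0), ())
H3 returns [((0, 0), ())]
= [((0, 0), ())]

Answer: [((0, 0), ())]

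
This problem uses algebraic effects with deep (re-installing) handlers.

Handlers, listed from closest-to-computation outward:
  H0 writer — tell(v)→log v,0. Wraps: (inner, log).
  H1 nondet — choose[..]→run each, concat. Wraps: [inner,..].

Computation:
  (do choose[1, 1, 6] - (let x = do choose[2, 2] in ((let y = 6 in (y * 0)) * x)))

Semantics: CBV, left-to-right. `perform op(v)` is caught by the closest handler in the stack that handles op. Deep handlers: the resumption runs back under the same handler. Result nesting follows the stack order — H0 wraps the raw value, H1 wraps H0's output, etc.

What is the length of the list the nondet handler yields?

Answer: 6

Step-by-step:
choose[1, 1, 6] @ H1
  branch[0] choose=1:
    choose[2, 2] @ H1
      branch[0] choose=2:
        H0 returns (1, ())
        H1 returns [(1, ())]
      branch[1] choose=2:
        H0 returns (1, ())
        H1 returns [(1, ())]
  branch[1] choose=1:
    choose[2, 2] @ H1
      branch[0] choose=2:
        H0 returns (1, ())
        H1 returns [(1, ())]
      branch[1] choose=2:
        H0 returns (1, ())
        H1 returns [(1, ())]
  branch[2] choose=6:
    choose[2, 2] @ H1
      branch[0] choose=2:
        H0 returns (6, ())
        H1 returns [(6, ())]
      branch[1] choose=2:
        H0 returns (6, ())
        H1 returns [(6, ())]
= [(1, ()), (1, ()), (1, ()), (1, ()), (6, ()), (6, ())]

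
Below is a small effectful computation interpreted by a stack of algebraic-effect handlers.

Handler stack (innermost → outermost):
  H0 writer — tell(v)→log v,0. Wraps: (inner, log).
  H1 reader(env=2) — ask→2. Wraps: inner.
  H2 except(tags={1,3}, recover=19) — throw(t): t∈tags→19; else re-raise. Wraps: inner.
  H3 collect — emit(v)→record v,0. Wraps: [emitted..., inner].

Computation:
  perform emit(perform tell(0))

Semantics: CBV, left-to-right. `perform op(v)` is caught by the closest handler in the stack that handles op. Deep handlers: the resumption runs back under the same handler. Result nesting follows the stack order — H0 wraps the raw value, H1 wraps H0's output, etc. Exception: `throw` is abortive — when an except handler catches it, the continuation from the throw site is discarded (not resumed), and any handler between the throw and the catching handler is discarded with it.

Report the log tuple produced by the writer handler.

Answer: (0)

Working:
tell(0) @ H0 ⇒ log+=0
emit(0) @ H3 ⇒ out+=0
H0 returns (0, (0))
H1 returns (0, (0))
H2 returns (0, (0))
H3 returns [0, (0, (0))]
= [0, (0, (0))]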